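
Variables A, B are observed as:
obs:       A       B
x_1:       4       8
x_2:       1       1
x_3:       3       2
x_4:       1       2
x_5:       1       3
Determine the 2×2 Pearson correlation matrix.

Step 1 — column means:
  mean(A) = (4 + 1 + 3 + 1 + 1) / 5 = 10/5 = 2
  mean(B) = (8 + 1 + 2 + 2 + 3) / 5 = 16/5 = 3.2

Step 2 — sample variances and covariances s[i,j] = (1/(n-1)) · Σ_k (x_{k,i} - mean_i) · (x_{k,j} - mean_j), with n-1 = 4:
  s[A,A] = ((2)·(2) + (-1)·(-1) + (1)·(1) + (-1)·(-1) + (-1)·(-1)) / 4 = 8/4 = 2
  s[A,B] = ((2)·(4.8) + (-1)·(-2.2) + (1)·(-1.2) + (-1)·(-1.2) + (-1)·(-0.2)) / 4 = 12/4 = 3
  s[B,B] = ((4.8)·(4.8) + (-2.2)·(-2.2) + (-1.2)·(-1.2) + (-1.2)·(-1.2) + (-0.2)·(-0.2)) / 4 = 30.8/4 = 7.7
  Sample standard deviations s_i = √(s[i,i]):
  s(A) = √(2) = 1.4142
  s(B) = √(7.7) = 2.7749

Step 3 — r_{ij} = s_{ij} / (s_i · s_j):
  r[A,A] = 1 (diagonal).
  r[A,B] = 3 / (1.4142 · 2.7749) = 3 / 3.9243 = 0.7645
  r[B,B] = 1 (diagonal).

R is symmetric with unit diagonal. Assembling:

R = [[1, 0.7645],
 [0.7645, 1]]


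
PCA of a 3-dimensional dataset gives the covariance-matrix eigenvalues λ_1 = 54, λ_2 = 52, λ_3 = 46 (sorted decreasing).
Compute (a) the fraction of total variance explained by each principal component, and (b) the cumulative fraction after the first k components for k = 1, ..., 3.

Step 1 — total variance = trace(Sigma) = Σ λ_i = 54 + 52 + 46 = 152.

Step 2 — fraction explained by component i = λ_i / Σ λ:
  PC1: 54/152 = 0.3553
  PC2: 52/152 = 0.3421
  PC3: 46/152 = 0.3026

Step 3 — cumulative fraction after k components = (λ_1 + ... + λ_k) / Σ λ:
  k = 1: 54/152 = 0.3553
  k = 2: (54 + 52)/152 = 106/152 = 0.6974
  k = 3: (54 + 52 + 46)/152 = 152/152 = 1

Summary (fraction, with percent):

explained: PC1 0.3553 (35.53%), PC2 0.3421 (34.21%), PC3 0.3026 (30.26%);  cumulative: 0.3553, 0.6974, 1


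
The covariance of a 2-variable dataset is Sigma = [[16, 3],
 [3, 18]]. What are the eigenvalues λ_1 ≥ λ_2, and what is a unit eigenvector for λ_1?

Step 1 — characteristic polynomial of 2×2 Sigma:
  det(Sigma - λI) = λ² - trace · λ + det = 0.
  trace = 16 + 18 = 34, det = 16·18 - (3)² = 279.
Step 2 — discriminant:
  Δ = trace² - 4·det = 1156 - 1116 = 40.
Step 3 — eigenvalues:
  λ = (trace ± √Δ)/2 = (34 ± 6.3246)/2,
  λ_1 = 20.1623,  λ_2 = 13.8377.

Step 4 — unit eigenvector for λ_1: solve (Sigma - λ_1 I)v = 0. First row:
  (16 - 20.1623)·v_x + (3)·v_y = 0, i.e. (-4.1623)·v_x + (3)·v_y = 0,
  so v ∝ (b, λ_1 - a) = (3, 4.1623) = u.
  ||u|| = √((3)² + (4.1623)²) = √(26.3246) ≈ 5.1307,
  v_1 = u/||u|| ≈ (0.5847, 0.8112) (||v_1|| = 1).

λ_1 = 20.1623,  λ_2 = 13.8377;  v_1 ≈ (0.5847, 0.8112)


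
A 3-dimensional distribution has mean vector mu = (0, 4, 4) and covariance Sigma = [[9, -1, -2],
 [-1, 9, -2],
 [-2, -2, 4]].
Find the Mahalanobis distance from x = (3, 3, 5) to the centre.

Step 1 — centre the observation: (x - mu) = (3, -1, 1).

Step 2 — invert Sigma (cofactor / det for 3×3, or solve directly):
  Sigma^{-1} = [[0.1333, 0.0333, 0.0833],
 [0.0333, 0.1333, 0.0833],
 [0.0833, 0.0833, 0.3333]].

Step 3 — form the quadratic (x - mu)^T · Sigma^{-1} · (x - mu):
  Sigma^{-1} · (x - mu) = (0.45, 0.05, 0.5).
  (x - mu)^T · [Sigma^{-1} · (x - mu)] = (3)·(0.45) + (-1)·(0.05) + (1)·(0.5) = 1.8.

Step 4 — take square root: d = √(1.8) ≈ 1.3416.

d(x, mu) = √(1.8) ≈ 1.3416


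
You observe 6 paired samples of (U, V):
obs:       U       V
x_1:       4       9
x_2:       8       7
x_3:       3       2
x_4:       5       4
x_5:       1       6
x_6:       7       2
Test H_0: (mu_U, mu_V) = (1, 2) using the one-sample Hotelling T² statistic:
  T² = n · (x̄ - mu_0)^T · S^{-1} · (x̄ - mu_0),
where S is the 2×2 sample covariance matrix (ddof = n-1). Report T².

Step 1 — sample mean vector:
  mean(U) = (4 + 8 + 3 + 5 + 1 + 7) / 6 = 28/6 = 4.6667
  mean(V) = (9 + 7 + 2 + 4 + 6 + 2) / 6 = 30/6 = 5
  x̄ = (4.6667, 5),  deviation x̄ - mu_0 = (4.6667, 5) - (1, 2) = (3.6667, 3).

Step 2 — sample covariance matrix, S[i,j] = (1/(n-1)) · Σ_k (x_{k,i} - mean_i) · (x_{k,j} - mean_j), divisor n-1 = 5:
  S[U,U] = ((-0.6667)·(-0.6667) + (3.3333)·(3.3333) + (-1.6667)·(-1.6667) + (0.3333)·(0.3333) + (-3.6667)·(-3.6667) + (2.3333)·(2.3333)) / 5 = 33.3333/5 = 6.6667
  S[U,V] = ((-0.6667)·(4) + (3.3333)·(2) + (-1.6667)·(-3) + (0.3333)·(-1) + (-3.6667)·(1) + (2.3333)·(-3)) / 5 = -2/5 = -0.4
  S[V,V] = ((4)·(4) + (2)·(2) + (-3)·(-3) + (-1)·(-1) + (1)·(1) + (-3)·(-3)) / 5 = 40/5 = 8
  S = [[6.6667, -0.4],
 [-0.4, 8]].

Step 3 — invert S. det(S) = 6.6667·8 - (-0.4)² = 53.1733.
  S^{-1} = (1/det) · [[d, -b], [-b, a]] = [[0.1505, 0.0075],
 [0.0075, 0.1254]].

Step 4 — quadratic form (x̄ - mu_0)^T · S^{-1} · (x̄ - mu_0):
  S^{-1} · (x̄ - mu_0) = (0.5742, 0.4037),
  (x̄ - mu_0)^T · [...] = (3.6667)·(0.5742) + (3)·(0.4037) = 3.3166.

Step 5 — scale by n: T² = 6 · 3.3166 = 19.8997.

T² ≈ 19.8997


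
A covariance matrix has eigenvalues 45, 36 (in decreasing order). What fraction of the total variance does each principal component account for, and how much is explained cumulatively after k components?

Step 1 — total variance = trace(Sigma) = Σ λ_i = 45 + 36 = 81.

Step 2 — fraction explained by component i = λ_i / Σ λ:
  PC1: 45/81 = 0.5556
  PC2: 36/81 = 0.4444

Step 3 — cumulative fraction after k components = (λ_1 + ... + λ_k) / Σ λ:
  k = 1: 45/81 = 0.5556
  k = 2: (45 + 36)/81 = 81/81 = 1

Summary (fraction, with percent):

explained: PC1 0.5556 (55.56%), PC2 0.4444 (44.44%);  cumulative: 0.5556, 1


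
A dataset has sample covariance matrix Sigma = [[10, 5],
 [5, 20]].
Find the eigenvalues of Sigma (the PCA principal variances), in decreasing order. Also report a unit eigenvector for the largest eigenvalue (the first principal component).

Step 1 — characteristic polynomial of 2×2 Sigma:
  det(Sigma - λI) = λ² - trace · λ + det = 0.
  trace = 10 + 20 = 30, det = 10·20 - (5)² = 175.
Step 2 — discriminant:
  Δ = trace² - 4·det = 900 - 700 = 200.
Step 3 — eigenvalues:
  λ = (trace ± √Δ)/2 = (30 ± 14.1421)/2,
  λ_1 = 22.0711,  λ_2 = 7.9289.

Step 4 — unit eigenvector for λ_1: solve (Sigma - λ_1 I)v = 0. First row:
  (10 - 22.0711)·v_x + (5)·v_y = 0, i.e. (-12.0711)·v_x + (5)·v_y = 0,
  so v ∝ (b, λ_1 - a) = (5, 12.0711) = u.
  ||u|| = √((5)² + (12.0711)²) = √(170.7107) ≈ 13.0656,
  v_1 = u/||u|| ≈ (0.3827, 0.9239) (||v_1|| = 1).

λ_1 = 22.0711,  λ_2 = 7.9289;  v_1 ≈ (0.3827, 0.9239)


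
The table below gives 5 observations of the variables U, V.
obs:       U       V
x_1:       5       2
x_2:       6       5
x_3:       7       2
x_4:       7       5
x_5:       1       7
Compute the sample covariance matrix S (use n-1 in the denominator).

Step 1 — column means:
  mean(U) = (5 + 6 + 7 + 7 + 1) / 5 = 26/5 = 5.2
  mean(V) = (2 + 5 + 2 + 5 + 7) / 5 = 21/5 = 4.2

Step 2 — sample covariance S[i,j] = (1/(n-1)) · Σ_k (x_{k,i} - mean_i) · (x_{k,j} - mean_j), with n-1 = 4.
  S[U,U] = ((-0.2)·(-0.2) + (0.8)·(0.8) + (1.8)·(1.8) + (1.8)·(1.8) + (-4.2)·(-4.2)) / 4 = 24.8/4 = 6.2
  S[U,V] = ((-0.2)·(-2.2) + (0.8)·(0.8) + (1.8)·(-2.2) + (1.8)·(0.8) + (-4.2)·(2.8)) / 4 = -13.2/4 = -3.3
  S[V,V] = ((-2.2)·(-2.2) + (0.8)·(0.8) + (-2.2)·(-2.2) + (0.8)·(0.8) + (2.8)·(2.8)) / 4 = 18.8/4 = 4.7

S is symmetric (S[j,i] = S[i,j]). Assembling:

S = [[6.2, -3.3],
 [-3.3, 4.7]]


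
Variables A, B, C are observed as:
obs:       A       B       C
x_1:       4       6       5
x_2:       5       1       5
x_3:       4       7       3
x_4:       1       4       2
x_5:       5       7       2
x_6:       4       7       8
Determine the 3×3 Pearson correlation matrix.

Step 1 — column means:
  mean(A) = (4 + 5 + 4 + 1 + 5 + 4) / 6 = 23/6 = 3.8333
  mean(B) = (6 + 1 + 7 + 4 + 7 + 7) / 6 = 32/6 = 5.3333
  mean(C) = (5 + 5 + 3 + 2 + 2 + 8) / 6 = 25/6 = 4.1667

Step 2 — sample variances and covariances s[i,j] = (1/(n-1)) · Σ_k (x_{k,i} - mean_i) · (x_{k,j} - mean_j), with n-1 = 5:
  s[A,A] = ((0.1667)·(0.1667) + (1.1667)·(1.1667) + (0.1667)·(0.1667) + (-2.8333)·(-2.8333) + (1.1667)·(1.1667) + (0.1667)·(0.1667)) / 5 = 10.8333/5 = 2.1667
  s[A,B] = ((0.1667)·(0.6667) + (1.1667)·(-4.3333) + (0.1667)·(1.6667) + (-2.8333)·(-1.3333) + (1.1667)·(1.6667) + (0.1667)·(1.6667)) / 5 = 1.3333/5 = 0.2667
  s[A,C] = ((0.1667)·(0.8333) + (1.1667)·(0.8333) + (0.1667)·(-1.1667) + (-2.8333)·(-2.1667) + (1.1667)·(-2.1667) + (0.1667)·(3.8333)) / 5 = 5.1667/5 = 1.0333
  s[B,B] = ((0.6667)·(0.6667) + (-4.3333)·(-4.3333) + (1.6667)·(1.6667) + (-1.3333)·(-1.3333) + (1.6667)·(1.6667) + (1.6667)·(1.6667)) / 5 = 29.3333/5 = 5.8667
  s[B,C] = ((0.6667)·(0.8333) + (-4.3333)·(0.8333) + (1.6667)·(-1.1667) + (-1.3333)·(-2.1667) + (1.6667)·(-2.1667) + (1.6667)·(3.8333)) / 5 = 0.6667/5 = 0.1333
  s[C,C] = ((0.8333)·(0.8333) + (0.8333)·(0.8333) + (-1.1667)·(-1.1667) + (-2.1667)·(-2.1667) + (-2.1667)·(-2.1667) + (3.8333)·(3.8333)) / 5 = 26.8333/5 = 5.3667
  Sample standard deviations s_i = √(s[i,i]):
  s(A) = √(2.1667) = 1.472
  s(B) = √(5.8667) = 2.4221
  s(C) = √(5.3667) = 2.3166

Step 3 — r_{ij} = s_{ij} / (s_i · s_j):
  r[A,A] = 1 (diagonal).
  r[A,B] = 0.2667 / (1.472 · 2.4221) = 0.2667 / 3.5653 = 0.0748
  r[A,C] = 1.0333 / (1.472 · 2.3166) = 1.0333 / 3.41 = 0.303
  r[B,B] = 1 (diagonal).
  r[B,C] = 0.1333 / (2.4221 · 2.3166) = 0.1333 / 5.6111 = 0.0238
  r[C,C] = 1 (diagonal).

R is symmetric with unit diagonal. Assembling:

R = [[1, 0.0748, 0.303],
 [0.0748, 1, 0.0238],
 [0.303, 0.0238, 1]]


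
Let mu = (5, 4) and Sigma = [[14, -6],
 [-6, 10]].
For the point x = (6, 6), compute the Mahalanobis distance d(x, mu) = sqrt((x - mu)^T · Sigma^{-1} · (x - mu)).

Step 1 — centre the observation: (x - mu) = (1, 2).

Step 2 — invert Sigma. det(Sigma) = 14·10 - (-6)² = 104.
  Sigma^{-1} = (1/det) · [[d, -b], [-b, a]] = [[0.0962, 0.0577],
 [0.0577, 0.1346]].

Step 3 — form the quadratic (x - mu)^T · Sigma^{-1} · (x - mu):
  Sigma^{-1} · (x - mu) = (0.2115, 0.3269).
  (x - mu)^T · [Sigma^{-1} · (x - mu)] = (1)·(0.2115) + (2)·(0.3269) = 0.8654.

Step 4 — take square root: d = √(0.8654) ≈ 0.9303.

d(x, mu) = √(0.8654) ≈ 0.9303


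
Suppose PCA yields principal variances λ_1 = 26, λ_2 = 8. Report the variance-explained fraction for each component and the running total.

Step 1 — total variance = trace(Sigma) = Σ λ_i = 26 + 8 = 34.

Step 2 — fraction explained by component i = λ_i / Σ λ:
  PC1: 26/34 = 0.7647
  PC2: 8/34 = 0.2353

Step 3 — cumulative fraction after k components = (λ_1 + ... + λ_k) / Σ λ:
  k = 1: 26/34 = 0.7647
  k = 2: (26 + 8)/34 = 34/34 = 1

Summary (fraction, with percent):

explained: PC1 0.7647 (76.47%), PC2 0.2353 (23.53%);  cumulative: 0.7647, 1


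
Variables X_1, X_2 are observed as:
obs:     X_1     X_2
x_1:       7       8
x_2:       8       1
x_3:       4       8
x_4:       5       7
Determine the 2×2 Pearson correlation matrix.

Step 1 — column means:
  mean(X_1) = (7 + 8 + 4 + 5) / 4 = 24/4 = 6
  mean(X_2) = (8 + 1 + 8 + 7) / 4 = 24/4 = 6

Step 2 — sample variances and covariances s[i,j] = (1/(n-1)) · Σ_k (x_{k,i} - mean_i) · (x_{k,j} - mean_j), with n-1 = 3:
  s[X_1,X_1] = ((1)·(1) + (2)·(2) + (-2)·(-2) + (-1)·(-1)) / 3 = 10/3 = 3.3333
  s[X_1,X_2] = ((1)·(2) + (2)·(-5) + (-2)·(2) + (-1)·(1)) / 3 = -13/3 = -4.3333
  s[X_2,X_2] = ((2)·(2) + (-5)·(-5) + (2)·(2) + (1)·(1)) / 3 = 34/3 = 11.3333
  Sample standard deviations s_i = √(s[i,i]):
  s(X_1) = √(3.3333) = 1.8257
  s(X_2) = √(11.3333) = 3.3665

Step 3 — r_{ij} = s_{ij} / (s_i · s_j):
  r[X_1,X_1] = 1 (diagonal).
  r[X_1,X_2] = -4.3333 / (1.8257 · 3.3665) = -4.3333 / 6.1464 = -0.705
  r[X_2,X_2] = 1 (diagonal).

R is symmetric with unit diagonal. Assembling:

R = [[1, -0.705],
 [-0.705, 1]]


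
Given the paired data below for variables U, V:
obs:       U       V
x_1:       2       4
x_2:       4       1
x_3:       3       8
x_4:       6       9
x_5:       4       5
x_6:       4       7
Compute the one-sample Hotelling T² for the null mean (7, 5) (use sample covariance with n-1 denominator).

Step 1 — sample mean vector:
  mean(U) = (2 + 4 + 3 + 6 + 4 + 4) / 6 = 23/6 = 3.8333
  mean(V) = (4 + 1 + 8 + 9 + 5 + 7) / 6 = 34/6 = 5.6667
  x̄ = (3.8333, 5.6667),  deviation x̄ - mu_0 = (3.8333, 5.6667) - (7, 5) = (-3.1667, 0.6667).

Step 2 — sample covariance matrix, S[i,j] = (1/(n-1)) · Σ_k (x_{k,i} - mean_i) · (x_{k,j} - mean_j), divisor n-1 = 5:
  S[U,U] = ((-1.8333)·(-1.8333) + (0.1667)·(0.1667) + (-0.8333)·(-0.8333) + (2.1667)·(2.1667) + (0.1667)·(0.1667) + (0.1667)·(0.1667)) / 5 = 8.8333/5 = 1.7667
  S[U,V] = ((-1.8333)·(-1.6667) + (0.1667)·(-4.6667) + (-0.8333)·(2.3333) + (2.1667)·(3.3333) + (0.1667)·(-0.6667) + (0.1667)·(1.3333)) / 5 = 7.6667/5 = 1.5333
  S[V,V] = ((-1.6667)·(-1.6667) + (-4.6667)·(-4.6667) + (2.3333)·(2.3333) + (3.3333)·(3.3333) + (-0.6667)·(-0.6667) + (1.3333)·(1.3333)) / 5 = 43.3333/5 = 8.6667
  S = [[1.7667, 1.5333],
 [1.5333, 8.6667]].

Step 3 — invert S. det(S) = 1.7667·8.6667 - (1.5333)² = 12.96.
  S^{-1} = (1/det) · [[d, -b], [-b, a]] = [[0.6687, -0.1183],
 [-0.1183, 0.1363]].

Step 4 — quadratic form (x̄ - mu_0)^T · S^{-1} · (x̄ - mu_0):
  S^{-1} · (x̄ - mu_0) = (-2.1965, 0.4655),
  (x̄ - mu_0)^T · [...] = (-3.1667)·(-2.1965) + (0.6667)·(0.4655) = 7.2659.

Step 5 — scale by n: T² = 6 · 7.2659 = 43.5957.

T² ≈ 43.5957


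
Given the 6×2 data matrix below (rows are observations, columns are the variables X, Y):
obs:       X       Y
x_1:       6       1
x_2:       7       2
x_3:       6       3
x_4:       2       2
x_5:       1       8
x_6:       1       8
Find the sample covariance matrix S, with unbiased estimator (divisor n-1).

Step 1 — column means:
  mean(X) = (6 + 7 + 6 + 2 + 1 + 1) / 6 = 23/6 = 3.8333
  mean(Y) = (1 + 2 + 3 + 2 + 8 + 8) / 6 = 24/6 = 4

Step 2 — sample covariance S[i,j] = (1/(n-1)) · Σ_k (x_{k,i} - mean_i) · (x_{k,j} - mean_j), with n-1 = 5.
  S[X,X] = ((2.1667)·(2.1667) + (3.1667)·(3.1667) + (2.1667)·(2.1667) + (-1.8333)·(-1.8333) + (-2.8333)·(-2.8333) + (-2.8333)·(-2.8333)) / 5 = 38.8333/5 = 7.7667
  S[X,Y] = ((2.1667)·(-3) + (3.1667)·(-2) + (2.1667)·(-1) + (-1.8333)·(-2) + (-2.8333)·(4) + (-2.8333)·(4)) / 5 = -34/5 = -6.8
  S[Y,Y] = ((-3)·(-3) + (-2)·(-2) + (-1)·(-1) + (-2)·(-2) + (4)·(4) + (4)·(4)) / 5 = 50/5 = 10

S is symmetric (S[j,i] = S[i,j]). Assembling:

S = [[7.7667, -6.8],
 [-6.8, 10]]


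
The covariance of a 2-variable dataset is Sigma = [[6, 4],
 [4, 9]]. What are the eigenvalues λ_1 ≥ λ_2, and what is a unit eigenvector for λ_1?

Step 1 — characteristic polynomial of 2×2 Sigma:
  det(Sigma - λI) = λ² - trace · λ + det = 0.
  trace = 6 + 9 = 15, det = 6·9 - (4)² = 38.
Step 2 — discriminant:
  Δ = trace² - 4·det = 225 - 152 = 73.
Step 3 — eigenvalues:
  λ = (trace ± √Δ)/2 = (15 ± 8.544)/2,
  λ_1 = 11.772,  λ_2 = 3.228.

Step 4 — unit eigenvector for λ_1: solve (Sigma - λ_1 I)v = 0. First row:
  (6 - 11.772)·v_x + (4)·v_y = 0, i.e. (-5.772)·v_x + (4)·v_y = 0,
  so v ∝ (b, λ_1 - a) = (4, 5.772) = u.
  ||u|| = √((4)² + (5.772)²) = √(49.316) ≈ 7.0225,
  v_1 = u/||u|| ≈ (0.5696, 0.8219) (||v_1|| = 1).

λ_1 = 11.772,  λ_2 = 3.228;  v_1 ≈ (0.5696, 0.8219)


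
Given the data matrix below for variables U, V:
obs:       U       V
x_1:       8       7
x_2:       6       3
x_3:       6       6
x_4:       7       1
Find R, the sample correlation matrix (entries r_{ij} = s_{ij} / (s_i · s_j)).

Step 1 — column means:
  mean(U) = (8 + 6 + 6 + 7) / 4 = 27/4 = 6.75
  mean(V) = (7 + 3 + 6 + 1) / 4 = 17/4 = 4.25

Step 2 — sample variances and covariances s[i,j] = (1/(n-1)) · Σ_k (x_{k,i} - mean_i) · (x_{k,j} - mean_j), with n-1 = 3:
  s[U,U] = ((1.25)·(1.25) + (-0.75)·(-0.75) + (-0.75)·(-0.75) + (0.25)·(0.25)) / 3 = 2.75/3 = 0.9167
  s[U,V] = ((1.25)·(2.75) + (-0.75)·(-1.25) + (-0.75)·(1.75) + (0.25)·(-3.25)) / 3 = 2.25/3 = 0.75
  s[V,V] = ((2.75)·(2.75) + (-1.25)·(-1.25) + (1.75)·(1.75) + (-3.25)·(-3.25)) / 3 = 22.75/3 = 7.5833
  Sample standard deviations s_i = √(s[i,i]):
  s(U) = √(0.9167) = 0.9574
  s(V) = √(7.5833) = 2.7538

Step 3 — r_{ij} = s_{ij} / (s_i · s_j):
  r[U,U] = 1 (diagonal).
  r[U,V] = 0.75 / (0.9574 · 2.7538) = 0.75 / 2.6365 = 0.2845
  r[V,V] = 1 (diagonal).

R is symmetric with unit diagonal. Assembling:

R = [[1, 0.2845],
 [0.2845, 1]]


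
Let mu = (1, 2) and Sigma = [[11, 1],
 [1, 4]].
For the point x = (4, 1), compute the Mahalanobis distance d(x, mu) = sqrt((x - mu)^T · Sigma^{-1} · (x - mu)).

Step 1 — centre the observation: (x - mu) = (3, -1).

Step 2 — invert Sigma. det(Sigma) = 11·4 - (1)² = 43.
  Sigma^{-1} = (1/det) · [[d, -b], [-b, a]] = [[0.093, -0.0233],
 [-0.0233, 0.2558]].

Step 3 — form the quadratic (x - mu)^T · Sigma^{-1} · (x - mu):
  Sigma^{-1} · (x - mu) = (0.3023, -0.3256).
  (x - mu)^T · [Sigma^{-1} · (x - mu)] = (3)·(0.3023) + (-1)·(-0.3256) = 1.2326.

Step 4 — take square root: d = √(1.2326) ≈ 1.1102.

d(x, mu) = √(1.2326) ≈ 1.1102


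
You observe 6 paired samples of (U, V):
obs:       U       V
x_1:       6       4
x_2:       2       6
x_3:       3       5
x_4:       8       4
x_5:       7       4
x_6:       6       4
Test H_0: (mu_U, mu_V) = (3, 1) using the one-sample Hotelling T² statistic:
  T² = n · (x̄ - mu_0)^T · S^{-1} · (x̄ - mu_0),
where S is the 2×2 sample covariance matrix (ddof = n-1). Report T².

Step 1 — sample mean vector:
  mean(U) = (6 + 2 + 3 + 8 + 7 + 6) / 6 = 32/6 = 5.3333
  mean(V) = (4 + 6 + 5 + 4 + 4 + 4) / 6 = 27/6 = 4.5
  x̄ = (5.3333, 4.5),  deviation x̄ - mu_0 = (5.3333, 4.5) - (3, 1) = (2.3333, 3.5).

Step 2 — sample covariance matrix, S[i,j] = (1/(n-1)) · Σ_k (x_{k,i} - mean_i) · (x_{k,j} - mean_j), divisor n-1 = 5:
  S[U,U] = ((0.6667)·(0.6667) + (-3.3333)·(-3.3333) + (-2.3333)·(-2.3333) + (2.6667)·(2.6667) + (1.6667)·(1.6667) + (0.6667)·(0.6667)) / 5 = 27.3333/5 = 5.4667
  S[U,V] = ((0.6667)·(-0.5) + (-3.3333)·(1.5) + (-2.3333)·(0.5) + (2.6667)·(-0.5) + (1.6667)·(-0.5) + (0.6667)·(-0.5)) / 5 = -9/5 = -1.8
  S[V,V] = ((-0.5)·(-0.5) + (1.5)·(1.5) + (0.5)·(0.5) + (-0.5)·(-0.5) + (-0.5)·(-0.5) + (-0.5)·(-0.5)) / 5 = 3.5/5 = 0.7
  S = [[5.4667, -1.8],
 [-1.8, 0.7]].

Step 3 — invert S. det(S) = 5.4667·0.7 - (-1.8)² = 0.5867.
  S^{-1} = (1/det) · [[d, -b], [-b, a]] = [[1.1932, 3.0682],
 [3.0682, 9.3182]].

Step 4 — quadratic form (x̄ - mu_0)^T · S^{-1} · (x̄ - mu_0):
  S^{-1} · (x̄ - mu_0) = (13.5227, 39.7727),
  (x̄ - mu_0)^T · [...] = (2.3333)·(13.5227) + (3.5)·(39.7727) = 170.7576.

Step 5 — scale by n: T² = 6 · 170.7576 = 1024.5455.

T² ≈ 1024.5455


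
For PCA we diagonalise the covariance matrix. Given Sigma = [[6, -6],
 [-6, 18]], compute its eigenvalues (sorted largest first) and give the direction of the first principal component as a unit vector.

Step 1 — characteristic polynomial of 2×2 Sigma:
  det(Sigma - λI) = λ² - trace · λ + det = 0.
  trace = 6 + 18 = 24, det = 6·18 - (-6)² = 72.
Step 2 — discriminant:
  Δ = trace² - 4·det = 576 - 288 = 288.
Step 3 — eigenvalues:
  λ = (trace ± √Δ)/2 = (24 ± 16.9706)/2,
  λ_1 = 20.4853,  λ_2 = 3.5147.

Step 4 — unit eigenvector for λ_1: solve (Sigma - λ_1 I)v = 0. First row:
  (6 - 20.4853)·v_x + (-6)·v_y = 0, i.e. (-14.4853)·v_x + (-6)·v_y = 0,
  so v ∝ (b, λ_1 - a) = (-6, 14.4853); multiply by -1 so the first entry is positive: u = (6, -14.4853).
  ||u|| = √((6)² + (-14.4853)²) = √(245.8234) ≈ 15.6788,
  v_1 = u/||u|| ≈ (0.3827, -0.9239) (||v_1|| = 1).

λ_1 = 20.4853,  λ_2 = 3.5147;  v_1 ≈ (0.3827, -0.9239)


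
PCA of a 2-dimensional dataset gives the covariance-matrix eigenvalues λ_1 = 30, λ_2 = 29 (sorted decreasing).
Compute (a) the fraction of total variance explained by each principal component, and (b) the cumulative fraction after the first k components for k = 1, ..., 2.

Step 1 — total variance = trace(Sigma) = Σ λ_i = 30 + 29 = 59.

Step 2 — fraction explained by component i = λ_i / Σ λ:
  PC1: 30/59 = 0.5085
  PC2: 29/59 = 0.4915

Step 3 — cumulative fraction after k components = (λ_1 + ... + λ_k) / Σ λ:
  k = 1: 30/59 = 0.5085
  k = 2: (30 + 29)/59 = 59/59 = 1

Summary (fraction, with percent):

explained: PC1 0.5085 (50.85%), PC2 0.4915 (49.15%);  cumulative: 0.5085, 1


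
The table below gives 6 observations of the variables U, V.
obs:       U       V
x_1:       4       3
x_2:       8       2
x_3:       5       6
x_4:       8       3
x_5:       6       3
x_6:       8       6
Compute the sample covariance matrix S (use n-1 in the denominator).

Step 1 — column means:
  mean(U) = (4 + 8 + 5 + 8 + 6 + 8) / 6 = 39/6 = 6.5
  mean(V) = (3 + 2 + 6 + 3 + 3 + 6) / 6 = 23/6 = 3.8333

Step 2 — sample covariance S[i,j] = (1/(n-1)) · Σ_k (x_{k,i} - mean_i) · (x_{k,j} - mean_j), with n-1 = 5.
  S[U,U] = ((-2.5)·(-2.5) + (1.5)·(1.5) + (-1.5)·(-1.5) + (1.5)·(1.5) + (-0.5)·(-0.5) + (1.5)·(1.5)) / 5 = 15.5/5 = 3.1
  S[U,V] = ((-2.5)·(-0.8333) + (1.5)·(-1.8333) + (-1.5)·(2.1667) + (1.5)·(-0.8333) + (-0.5)·(-0.8333) + (1.5)·(2.1667)) / 5 = -1.5/5 = -0.3
  S[V,V] = ((-0.8333)·(-0.8333) + (-1.8333)·(-1.8333) + (2.1667)·(2.1667) + (-0.8333)·(-0.8333) + (-0.8333)·(-0.8333) + (2.1667)·(2.1667)) / 5 = 14.8333/5 = 2.9667

S is symmetric (S[j,i] = S[i,j]). Assembling:

S = [[3.1, -0.3],
 [-0.3, 2.9667]]


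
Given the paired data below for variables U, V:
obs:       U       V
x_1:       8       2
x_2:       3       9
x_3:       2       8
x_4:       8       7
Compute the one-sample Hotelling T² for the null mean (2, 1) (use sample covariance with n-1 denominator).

Step 1 — sample mean vector:
  mean(U) = (8 + 3 + 2 + 8) / 4 = 21/4 = 5.25
  mean(V) = (2 + 9 + 8 + 7) / 4 = 26/4 = 6.5
  x̄ = (5.25, 6.5),  deviation x̄ - mu_0 = (5.25, 6.5) - (2, 1) = (3.25, 5.5).

Step 2 — sample covariance matrix, S[i,j] = (1/(n-1)) · Σ_k (x_{k,i} - mean_i) · (x_{k,j} - mean_j), divisor n-1 = 3:
  S[U,U] = ((2.75)·(2.75) + (-2.25)·(-2.25) + (-3.25)·(-3.25) + (2.75)·(2.75)) / 3 = 30.75/3 = 10.25
  S[U,V] = ((2.75)·(-4.5) + (-2.25)·(2.5) + (-3.25)·(1.5) + (2.75)·(0.5)) / 3 = -21.5/3 = -7.1667
  S[V,V] = ((-4.5)·(-4.5) + (2.5)·(2.5) + (1.5)·(1.5) + (0.5)·(0.5)) / 3 = 29/3 = 9.6667
  S = [[10.25, -7.1667],
 [-7.1667, 9.6667]].

Step 3 — invert S. det(S) = 10.25·9.6667 - (-7.1667)² = 47.7222.
  S^{-1} = (1/det) · [[d, -b], [-b, a]] = [[0.2026, 0.1502],
 [0.1502, 0.2148]].

Step 4 — quadratic form (x̄ - mu_0)^T · S^{-1} · (x̄ - mu_0):
  S^{-1} · (x̄ - mu_0) = (1.4843, 1.6694),
  (x̄ - mu_0)^T · [...] = (3.25)·(1.4843) + (5.5)·(1.6694) = 14.0055.

Step 5 — scale by n: T² = 4 · 14.0055 = 56.0221.

T² ≈ 56.0221


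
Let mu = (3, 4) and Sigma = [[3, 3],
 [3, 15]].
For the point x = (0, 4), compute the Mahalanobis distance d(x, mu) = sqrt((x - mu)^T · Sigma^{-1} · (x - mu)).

Step 1 — centre the observation: (x - mu) = (-3, 0).

Step 2 — invert Sigma. det(Sigma) = 3·15 - (3)² = 36.
  Sigma^{-1} = (1/det) · [[d, -b], [-b, a]] = [[0.4167, -0.0833],
 [-0.0833, 0.0833]].

Step 3 — form the quadratic (x - mu)^T · Sigma^{-1} · (x - mu):
  Sigma^{-1} · (x - mu) = (-1.25, 0.25).
  (x - mu)^T · [Sigma^{-1} · (x - mu)] = (-3)·(-1.25) + (0)·(0.25) = 3.75.

Step 4 — take square root: d = √(3.75) ≈ 1.9365.

d(x, mu) = √(3.75) ≈ 1.9365


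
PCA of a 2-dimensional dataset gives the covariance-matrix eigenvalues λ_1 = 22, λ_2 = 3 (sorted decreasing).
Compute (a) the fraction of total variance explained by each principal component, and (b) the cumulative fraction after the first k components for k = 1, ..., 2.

Step 1 — total variance = trace(Sigma) = Σ λ_i = 22 + 3 = 25.

Step 2 — fraction explained by component i = λ_i / Σ λ:
  PC1: 22/25 = 0.88
  PC2: 3/25 = 0.12

Step 3 — cumulative fraction after k components = (λ_1 + ... + λ_k) / Σ λ:
  k = 1: 22/25 = 0.88
  k = 2: (22 + 3)/25 = 25/25 = 1

Summary (fraction, with percent):

explained: PC1 0.88 (88%), PC2 0.12 (12%);  cumulative: 0.88, 1


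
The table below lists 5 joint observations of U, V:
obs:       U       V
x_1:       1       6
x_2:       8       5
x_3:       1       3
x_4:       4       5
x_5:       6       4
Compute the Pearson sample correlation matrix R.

Step 1 — column means:
  mean(U) = (1 + 8 + 1 + 4 + 6) / 5 = 20/5 = 4
  mean(V) = (6 + 5 + 3 + 5 + 4) / 5 = 23/5 = 4.6

Step 2 — sample variances and covariances s[i,j] = (1/(n-1)) · Σ_k (x_{k,i} - mean_i) · (x_{k,j} - mean_j), with n-1 = 4:
  s[U,U] = ((-3)·(-3) + (4)·(4) + (-3)·(-3) + (0)·(0) + (2)·(2)) / 4 = 38/4 = 9.5
  s[U,V] = ((-3)·(1.4) + (4)·(0.4) + (-3)·(-1.6) + (0)·(0.4) + (2)·(-0.6)) / 4 = 1/4 = 0.25
  s[V,V] = ((1.4)·(1.4) + (0.4)·(0.4) + (-1.6)·(-1.6) + (0.4)·(0.4) + (-0.6)·(-0.6)) / 4 = 5.2/4 = 1.3
  Sample standard deviations s_i = √(s[i,i]):
  s(U) = √(9.5) = 3.0822
  s(V) = √(1.3) = 1.1402

Step 3 — r_{ij} = s_{ij} / (s_i · s_j):
  r[U,U] = 1 (diagonal).
  r[U,V] = 0.25 / (3.0822 · 1.1402) = 0.25 / 3.5143 = 0.0711
  r[V,V] = 1 (diagonal).

R is symmetric with unit diagonal. Assembling:

R = [[1, 0.0711],
 [0.0711, 1]]


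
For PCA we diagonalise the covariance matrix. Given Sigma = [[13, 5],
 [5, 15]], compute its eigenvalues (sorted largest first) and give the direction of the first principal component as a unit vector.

Step 1 — characteristic polynomial of 2×2 Sigma:
  det(Sigma - λI) = λ² - trace · λ + det = 0.
  trace = 13 + 15 = 28, det = 13·15 - (5)² = 170.
Step 2 — discriminant:
  Δ = trace² - 4·det = 784 - 680 = 104.
Step 3 — eigenvalues:
  λ = (trace ± √Δ)/2 = (28 ± 10.198)/2,
  λ_1 = 19.099,  λ_2 = 8.901.

Step 4 — unit eigenvector for λ_1: solve (Sigma - λ_1 I)v = 0. First row:
  (13 - 19.099)·v_x + (5)·v_y = 0, i.e. (-6.099)·v_x + (5)·v_y = 0,
  so v ∝ (b, λ_1 - a) = (5, 6.099) = u.
  ||u|| = √((5)² + (6.099)²) = √(62.198) ≈ 7.8866,
  v_1 = u/||u|| ≈ (0.634, 0.7733) (||v_1|| = 1).

λ_1 = 19.099,  λ_2 = 8.901;  v_1 ≈ (0.634, 0.7733)


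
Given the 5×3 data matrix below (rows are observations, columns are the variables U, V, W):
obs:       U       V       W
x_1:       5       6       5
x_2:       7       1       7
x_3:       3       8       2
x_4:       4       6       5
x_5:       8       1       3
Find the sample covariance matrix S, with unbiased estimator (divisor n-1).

Step 1 — column means:
  mean(U) = (5 + 7 + 3 + 4 + 8) / 5 = 27/5 = 5.4
  mean(V) = (6 + 1 + 8 + 6 + 1) / 5 = 22/5 = 4.4
  mean(W) = (5 + 7 + 2 + 5 + 3) / 5 = 22/5 = 4.4

Step 2 — sample covariance S[i,j] = (1/(n-1)) · Σ_k (x_{k,i} - mean_i) · (x_{k,j} - mean_j), with n-1 = 4.
  S[U,U] = ((-0.4)·(-0.4) + (1.6)·(1.6) + (-2.4)·(-2.4) + (-1.4)·(-1.4) + (2.6)·(2.6)) / 4 = 17.2/4 = 4.3
  S[U,V] = ((-0.4)·(1.6) + (1.6)·(-3.4) + (-2.4)·(3.6) + (-1.4)·(1.6) + (2.6)·(-3.4)) / 4 = -25.8/4 = -6.45
  S[U,W] = ((-0.4)·(0.6) + (1.6)·(2.6) + (-2.4)·(-2.4) + (-1.4)·(0.6) + (2.6)·(-1.4)) / 4 = 5.2/4 = 1.3
  S[V,V] = ((1.6)·(1.6) + (-3.4)·(-3.4) + (3.6)·(3.6) + (1.6)·(1.6) + (-3.4)·(-3.4)) / 4 = 41.2/4 = 10.3
  S[V,W] = ((1.6)·(0.6) + (-3.4)·(2.6) + (3.6)·(-2.4) + (1.6)·(0.6) + (-3.4)·(-1.4)) / 4 = -10.8/4 = -2.7
  S[W,W] = ((0.6)·(0.6) + (2.6)·(2.6) + (-2.4)·(-2.4) + (0.6)·(0.6) + (-1.4)·(-1.4)) / 4 = 15.2/4 = 3.8

S is symmetric (S[j,i] = S[i,j]). Assembling:

S = [[4.3, -6.45, 1.3],
 [-6.45, 10.3, -2.7],
 [1.3, -2.7, 3.8]]


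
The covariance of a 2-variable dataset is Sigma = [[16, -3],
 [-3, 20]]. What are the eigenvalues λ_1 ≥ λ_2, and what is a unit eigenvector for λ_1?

Step 1 — characteristic polynomial of 2×2 Sigma:
  det(Sigma - λI) = λ² - trace · λ + det = 0.
  trace = 16 + 20 = 36, det = 16·20 - (-3)² = 311.
Step 2 — discriminant:
  Δ = trace² - 4·det = 1296 - 1244 = 52.
Step 3 — eigenvalues:
  λ = (trace ± √Δ)/2 = (36 ± 7.2111)/2,
  λ_1 = 21.6056,  λ_2 = 14.3944.

Step 4 — unit eigenvector for λ_1: solve (Sigma - λ_1 I)v = 0. First row:
  (16 - 21.6056)·v_x + (-3)·v_y = 0, i.e. (-5.6056)·v_x + (-3)·v_y = 0,
  so v ∝ (b, λ_1 - a) = (-3, 5.6056); multiply by -1 so the first entry is positive: u = (3, -5.6056).
  ||u|| = √((3)² + (-5.6056)²) = √(40.4222) ≈ 6.3578,
  v_1 = u/||u|| ≈ (0.4719, -0.8817) (||v_1|| = 1).

λ_1 = 21.6056,  λ_2 = 14.3944;  v_1 ≈ (0.4719, -0.8817)


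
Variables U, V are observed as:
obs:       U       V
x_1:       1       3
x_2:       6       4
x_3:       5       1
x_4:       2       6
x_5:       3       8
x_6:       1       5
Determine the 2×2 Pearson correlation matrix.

Step 1 — column means:
  mean(U) = (1 + 6 + 5 + 2 + 3 + 1) / 6 = 18/6 = 3
  mean(V) = (3 + 4 + 1 + 6 + 8 + 5) / 6 = 27/6 = 4.5

Step 2 — sample variances and covariances s[i,j] = (1/(n-1)) · Σ_k (x_{k,i} - mean_i) · (x_{k,j} - mean_j), with n-1 = 5:
  s[U,U] = ((-2)·(-2) + (3)·(3) + (2)·(2) + (-1)·(-1) + (0)·(0) + (-2)·(-2)) / 5 = 22/5 = 4.4
  s[U,V] = ((-2)·(-1.5) + (3)·(-0.5) + (2)·(-3.5) + (-1)·(1.5) + (0)·(3.5) + (-2)·(0.5)) / 5 = -8/5 = -1.6
  s[V,V] = ((-1.5)·(-1.5) + (-0.5)·(-0.5) + (-3.5)·(-3.5) + (1.5)·(1.5) + (3.5)·(3.5) + (0.5)·(0.5)) / 5 = 29.5/5 = 5.9
  Sample standard deviations s_i = √(s[i,i]):
  s(U) = √(4.4) = 2.0976
  s(V) = √(5.9) = 2.429

Step 3 — r_{ij} = s_{ij} / (s_i · s_j):
  r[U,U] = 1 (diagonal).
  r[U,V] = -1.6 / (2.0976 · 2.429) = -1.6 / 5.0951 = -0.314
  r[V,V] = 1 (diagonal).

R is symmetric with unit diagonal. Assembling:

R = [[1, -0.314],
 [-0.314, 1]]


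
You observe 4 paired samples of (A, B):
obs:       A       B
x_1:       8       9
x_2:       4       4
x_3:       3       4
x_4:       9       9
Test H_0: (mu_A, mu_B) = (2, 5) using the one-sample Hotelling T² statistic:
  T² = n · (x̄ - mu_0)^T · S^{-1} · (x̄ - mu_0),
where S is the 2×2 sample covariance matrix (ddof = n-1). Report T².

Step 1 — sample mean vector:
  mean(A) = (8 + 4 + 3 + 9) / 4 = 24/4 = 6
  mean(B) = (9 + 4 + 4 + 9) / 4 = 26/4 = 6.5
  x̄ = (6, 6.5),  deviation x̄ - mu_0 = (6, 6.5) - (2, 5) = (4, 1.5).

Step 2 — sample covariance matrix, S[i,j] = (1/(n-1)) · Σ_k (x_{k,i} - mean_i) · (x_{k,j} - mean_j), divisor n-1 = 3:
  S[A,A] = ((2)·(2) + (-2)·(-2) + (-3)·(-3) + (3)·(3)) / 3 = 26/3 = 8.6667
  S[A,B] = ((2)·(2.5) + (-2)·(-2.5) + (-3)·(-2.5) + (3)·(2.5)) / 3 = 25/3 = 8.3333
  S[B,B] = ((2.5)·(2.5) + (-2.5)·(-2.5) + (-2.5)·(-2.5) + (2.5)·(2.5)) / 3 = 25/3 = 8.3333
  S = [[8.6667, 8.3333],
 [8.3333, 8.3333]].

Step 3 — invert S. det(S) = 8.6667·8.3333 - (8.3333)² = 2.7778.
  S^{-1} = (1/det) · [[d, -b], [-b, a]] = [[3, -3],
 [-3, 3.12]].

Step 4 — quadratic form (x̄ - mu_0)^T · S^{-1} · (x̄ - mu_0):
  S^{-1} · (x̄ - mu_0) = (7.5, -7.32),
  (x̄ - mu_0)^T · [...] = (4)·(7.5) + (1.5)·(-7.32) = 19.02.

Step 5 — scale by n: T² = 4 · 19.02 = 76.08.

T² ≈ 76.08


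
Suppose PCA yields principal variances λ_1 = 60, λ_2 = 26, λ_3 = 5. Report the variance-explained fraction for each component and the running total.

Step 1 — total variance = trace(Sigma) = Σ λ_i = 60 + 26 + 5 = 91.

Step 2 — fraction explained by component i = λ_i / Σ λ:
  PC1: 60/91 = 0.6593
  PC2: 26/91 = 0.2857
  PC3: 5/91 = 0.0549

Step 3 — cumulative fraction after k components = (λ_1 + ... + λ_k) / Σ λ:
  k = 1: 60/91 = 0.6593
  k = 2: (60 + 26)/91 = 86/91 = 0.9451
  k = 3: (60 + 26 + 5)/91 = 91/91 = 1

Summary (fraction, with percent):

explained: PC1 0.6593 (65.93%), PC2 0.2857 (28.57%), PC3 0.0549 (5.49%);  cumulative: 0.6593, 0.9451, 1


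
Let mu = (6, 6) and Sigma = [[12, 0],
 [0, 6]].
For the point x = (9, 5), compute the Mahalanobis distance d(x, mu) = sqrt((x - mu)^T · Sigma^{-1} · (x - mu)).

Step 1 — centre the observation: (x - mu) = (3, -1).

Step 2 — invert Sigma. det(Sigma) = 12·6 - (0)² = 72.
  Sigma^{-1} = (1/det) · [[d, -b], [-b, a]] = [[0.0833, 0],
 [0, 0.1667]].

Step 3 — form the quadratic (x - mu)^T · Sigma^{-1} · (x - mu):
  Sigma^{-1} · (x - mu) = (0.25, -0.1667).
  (x - mu)^T · [Sigma^{-1} · (x - mu)] = (3)·(0.25) + (-1)·(-0.1667) = 0.9167.

Step 4 — take square root: d = √(0.9167) ≈ 0.9574.

d(x, mu) = √(0.9167) ≈ 0.9574


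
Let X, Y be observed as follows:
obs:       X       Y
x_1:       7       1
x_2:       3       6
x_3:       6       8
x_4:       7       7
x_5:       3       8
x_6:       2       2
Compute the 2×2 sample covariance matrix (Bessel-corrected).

Step 1 — column means:
  mean(X) = (7 + 3 + 6 + 7 + 3 + 2) / 6 = 28/6 = 4.6667
  mean(Y) = (1 + 6 + 8 + 7 + 8 + 2) / 6 = 32/6 = 5.3333

Step 2 — sample covariance S[i,j] = (1/(n-1)) · Σ_k (x_{k,i} - mean_i) · (x_{k,j} - mean_j), with n-1 = 5.
  S[X,X] = ((2.3333)·(2.3333) + (-1.6667)·(-1.6667) + (1.3333)·(1.3333) + (2.3333)·(2.3333) + (-1.6667)·(-1.6667) + (-2.6667)·(-2.6667)) / 5 = 25.3333/5 = 5.0667
  S[X,Y] = ((2.3333)·(-4.3333) + (-1.6667)·(0.6667) + (1.3333)·(2.6667) + (2.3333)·(1.6667) + (-1.6667)·(2.6667) + (-2.6667)·(-3.3333)) / 5 = 0.6667/5 = 0.1333
  S[Y,Y] = ((-4.3333)·(-4.3333) + (0.6667)·(0.6667) + (2.6667)·(2.6667) + (1.6667)·(1.6667) + (2.6667)·(2.6667) + (-3.3333)·(-3.3333)) / 5 = 47.3333/5 = 9.4667

S is symmetric (S[j,i] = S[i,j]). Assembling:

S = [[5.0667, 0.1333],
 [0.1333, 9.4667]]


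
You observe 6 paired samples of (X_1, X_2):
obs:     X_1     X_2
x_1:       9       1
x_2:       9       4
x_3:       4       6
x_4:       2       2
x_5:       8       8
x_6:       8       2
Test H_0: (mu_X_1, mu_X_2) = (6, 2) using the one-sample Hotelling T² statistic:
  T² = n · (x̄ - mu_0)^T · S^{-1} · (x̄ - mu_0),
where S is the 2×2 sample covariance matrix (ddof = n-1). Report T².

Step 1 — sample mean vector:
  mean(X_1) = (9 + 9 + 4 + 2 + 8 + 8) / 6 = 40/6 = 6.6667
  mean(X_2) = (1 + 4 + 6 + 2 + 8 + 2) / 6 = 23/6 = 3.8333
  x̄ = (6.6667, 3.8333),  deviation x̄ - mu_0 = (6.6667, 3.8333) - (6, 2) = (0.6667, 1.8333).

Step 2 — sample covariance matrix, S[i,j] = (1/(n-1)) · Σ_k (x_{k,i} - mean_i) · (x_{k,j} - mean_j), divisor n-1 = 5:
  S[X_1,X_1] = ((2.3333)·(2.3333) + (2.3333)·(2.3333) + (-2.6667)·(-2.6667) + (-4.6667)·(-4.6667) + (1.3333)·(1.3333) + (1.3333)·(1.3333)) / 5 = 43.3333/5 = 8.6667
  S[X_1,X_2] = ((2.3333)·(-2.8333) + (2.3333)·(0.1667) + (-2.6667)·(2.1667) + (-4.6667)·(-1.8333) + (1.3333)·(4.1667) + (1.3333)·(-1.8333)) / 5 = -0.3333/5 = -0.0667
  S[X_2,X_2] = ((-2.8333)·(-2.8333) + (0.1667)·(0.1667) + (2.1667)·(2.1667) + (-1.8333)·(-1.8333) + (4.1667)·(4.1667) + (-1.8333)·(-1.8333)) / 5 = 36.8333/5 = 7.3667
  S = [[8.6667, -0.0667],
 [-0.0667, 7.3667]].

Step 3 — invert S. det(S) = 8.6667·7.3667 - (-0.0667)² = 63.84.
  S^{-1} = (1/det) · [[d, -b], [-b, a]] = [[0.1154, 0.001],
 [0.001, 0.1358]].

Step 4 — quadratic form (x̄ - mu_0)^T · S^{-1} · (x̄ - mu_0):
  S^{-1} · (x̄ - mu_0) = (0.0788, 0.2496),
  (x̄ - mu_0)^T · [...] = (0.6667)·(0.0788) + (1.8333)·(0.2496) = 0.5101.

Step 5 — scale by n: T² = 6 · 0.5101 = 3.0608.

T² ≈ 3.0608


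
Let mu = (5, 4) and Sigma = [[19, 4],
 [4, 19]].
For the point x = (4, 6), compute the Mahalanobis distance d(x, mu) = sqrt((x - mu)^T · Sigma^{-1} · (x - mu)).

Step 1 — centre the observation: (x - mu) = (-1, 2).

Step 2 — invert Sigma. det(Sigma) = 19·19 - (4)² = 345.
  Sigma^{-1} = (1/det) · [[d, -b], [-b, a]] = [[0.0551, -0.0116],
 [-0.0116, 0.0551]].

Step 3 — form the quadratic (x - mu)^T · Sigma^{-1} · (x - mu):
  Sigma^{-1} · (x - mu) = (-0.0783, 0.1217).
  (x - mu)^T · [Sigma^{-1} · (x - mu)] = (-1)·(-0.0783) + (2)·(0.1217) = 0.3217.

Step 4 — take square root: d = √(0.3217) ≈ 0.5672.

d(x, mu) = √(0.3217) ≈ 0.5672


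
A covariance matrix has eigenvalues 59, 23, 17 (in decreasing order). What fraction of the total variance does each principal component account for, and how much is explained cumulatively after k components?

Step 1 — total variance = trace(Sigma) = Σ λ_i = 59 + 23 + 17 = 99.

Step 2 — fraction explained by component i = λ_i / Σ λ:
  PC1: 59/99 = 0.596
  PC2: 23/99 = 0.2323
  PC3: 17/99 = 0.1717

Step 3 — cumulative fraction after k components = (λ_1 + ... + λ_k) / Σ λ:
  k = 1: 59/99 = 0.596
  k = 2: (59 + 23)/99 = 82/99 = 0.8283
  k = 3: (59 + 23 + 17)/99 = 99/99 = 1

Summary (fraction, with percent):

explained: PC1 0.596 (59.6%), PC2 0.2323 (23.23%), PC3 0.1717 (17.17%);  cumulative: 0.596, 0.8283, 1


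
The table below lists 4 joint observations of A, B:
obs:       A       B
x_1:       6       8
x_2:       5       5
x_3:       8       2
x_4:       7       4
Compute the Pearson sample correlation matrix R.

Step 1 — column means:
  mean(A) = (6 + 5 + 8 + 7) / 4 = 26/4 = 6.5
  mean(B) = (8 + 5 + 2 + 4) / 4 = 19/4 = 4.75

Step 2 — sample variances and covariances s[i,j] = (1/(n-1)) · Σ_k (x_{k,i} - mean_i) · (x_{k,j} - mean_j), with n-1 = 3:
  s[A,A] = ((-0.5)·(-0.5) + (-1.5)·(-1.5) + (1.5)·(1.5) + (0.5)·(0.5)) / 3 = 5/3 = 1.6667
  s[A,B] = ((-0.5)·(3.25) + (-1.5)·(0.25) + (1.5)·(-2.75) + (0.5)·(-0.75)) / 3 = -6.5/3 = -2.1667
  s[B,B] = ((3.25)·(3.25) + (0.25)·(0.25) + (-2.75)·(-2.75) + (-0.75)·(-0.75)) / 3 = 18.75/3 = 6.25
  Sample standard deviations s_i = √(s[i,i]):
  s(A) = √(1.6667) = 1.291
  s(B) = √(6.25) = 2.5

Step 3 — r_{ij} = s_{ij} / (s_i · s_j):
  r[A,A] = 1 (diagonal).
  r[A,B] = -2.1667 / (1.291 · 2.5) = -2.1667 / 3.2275 = -0.6713
  r[B,B] = 1 (diagonal).

R is symmetric with unit diagonal. Assembling:

R = [[1, -0.6713],
 [-0.6713, 1]]


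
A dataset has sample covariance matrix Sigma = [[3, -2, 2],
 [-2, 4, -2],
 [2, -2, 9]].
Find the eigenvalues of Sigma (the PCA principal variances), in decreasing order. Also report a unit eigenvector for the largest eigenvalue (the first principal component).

Step 1 — characteristic polynomial p(λ) = det(λI - Sigma) = λ³ - tr·λ² + c_1·λ - det, where tr = trace, c_1 = sum of the principal 2×2 minors, det = det(Sigma):
  tr = 3 + 4 + 9 = 16,
  c_1 = (3·4 - (-2)²) + (3·9 - (2)²) + (4·9 - (-2)²) = 8 + 23 + 32 = 63,
  det = 3·(4·9 - (-2)²) - (-2)·((-2)·9 - (-2)·(2)) + (2)·((-2)·(-2) - 4·(2)) = 3·(32) - (-2)·(-14) + (2)·(-4) = 60.
  So p(λ) = λ³ - 16λ² + 63λ - 60.
Step 2 — look for an integer root (rational root theorem: any rational root is an integer divisor of 60). Testing λ = 4:
  p(4) = 64 - 256 + 252 - 60 = 0  ✓
  Dividing out (λ - 4): p(λ) = (λ - 4)(λ² - 12λ + 15).
Step 3 — remaining eigenvalues from the quadratic λ² - 12λ + 15 = 0:
  Δ = 12² - 4·15 = 144 - 60 = 84,  λ = (12 ± √84)/2 = (12 ± 9.1652)/2 ≈ 10.5826 or 1.4174.
  Sorted: λ_1 = 10.5826,  λ_2 = 4,  λ_3 = 1.4174  (check: sum = 16 = tr ✓).

Step 4 — unit eigenvector for λ_1 ≈ 10.5826: v spans the null space of (Sigma - λ_1 I), whose rows are
  r_1 = (-7.5826, -2, 2),  r_2 = (-2, -6.5826, -2),  r_3 = (2, -2, -1.5826).
  v is orthogonal to every row, so take v ∝ r_1 × r_2 = ((-2)·(-2) - (2)·(-6.5826), (2)·(-2) - (-7.5826)·(-2), (-7.5826)·(-6.5826) - (-2)·(-2)) ≈ (17.1652, -19.1652, 45.9129).
  Let u = (17.1652, -19.1652, 45.9129).
  ||u|| = √((17.1652)² + (-19.1652)² + (45.9129)²) = √(2769.9379) ≈ 52.6302,  v_1 = u/||u|| ≈ (0.3261, -0.3641, 0.8724) (||v_1|| = 1).

λ_1 = 10.5826,  λ_2 = 4,  λ_3 = 1.4174;  v_1 ≈ (0.3261, -0.3641, 0.8724)


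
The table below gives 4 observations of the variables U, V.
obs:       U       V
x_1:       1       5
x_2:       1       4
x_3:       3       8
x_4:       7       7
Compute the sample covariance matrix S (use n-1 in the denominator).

Step 1 — column means:
  mean(U) = (1 + 1 + 3 + 7) / 4 = 12/4 = 3
  mean(V) = (5 + 4 + 8 + 7) / 4 = 24/4 = 6

Step 2 — sample covariance S[i,j] = (1/(n-1)) · Σ_k (x_{k,i} - mean_i) · (x_{k,j} - mean_j), with n-1 = 3.
  S[U,U] = ((-2)·(-2) + (-2)·(-2) + (0)·(0) + (4)·(4)) / 3 = 24/3 = 8
  S[U,V] = ((-2)·(-1) + (-2)·(-2) + (0)·(2) + (4)·(1)) / 3 = 10/3 = 3.3333
  S[V,V] = ((-1)·(-1) + (-2)·(-2) + (2)·(2) + (1)·(1)) / 3 = 10/3 = 3.3333

S is symmetric (S[j,i] = S[i,j]). Assembling:

S = [[8, 3.3333],
 [3.3333, 3.3333]]
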